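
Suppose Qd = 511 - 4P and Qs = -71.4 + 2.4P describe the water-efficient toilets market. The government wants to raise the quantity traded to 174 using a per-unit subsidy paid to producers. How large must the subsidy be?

At Q = 174, invert demand for the buyer price: Pb = (511 − 174)/4 = 84.25; invert supply for the seller price: Ps = (174 − (-71.4))/2.4 = 102.25.
The subsidy must fill the gap: s = Ps − Pb = 102.25 − 84.25 = 18.

Required subsidy s = 18 per unit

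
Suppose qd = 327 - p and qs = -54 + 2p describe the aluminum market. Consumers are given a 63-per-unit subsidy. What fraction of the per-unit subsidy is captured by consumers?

Pre-subsidy: 327 - p = -54 + 2p gives p* = 127, q* = 200.
With the rebate, buyers effectively pay pb = ps − 63, where ps is the price sellers receive.
Demand in terms of ps becomes qd = 327 − 1(ps − 63) = 390 - ps. Setting this equal to supply: 390 - ps = -54 + 2ps, so ps = 148.
Buyers pay pb = 148 − 63 = 85; q' = -54 + 2·148 = 242.
Buyers' price falls by p* − pb = 127 − 85 = 42; sellers' price rises by ps − p* = 148 − 127 = 21.
So consumers capture 42/63 = 2/3 of each unit of subsidy.

Consumer share = 2/3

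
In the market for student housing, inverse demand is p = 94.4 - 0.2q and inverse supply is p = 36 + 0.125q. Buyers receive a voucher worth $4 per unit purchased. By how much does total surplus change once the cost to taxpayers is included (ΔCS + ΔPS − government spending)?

Pre-subsidy: 94.4 - 0.2q = 36 + 0.125q gives q* = 2336/13 and p* = 760/13.
With the rebate, buyers effectively pay pb = ps − 4, where ps is the price sellers receive.
On the curves, pb = 94.4 - 0.2q and ps = 36 + 0.125q; the wedge ps − pb = 4 gives 36 + 0.125q − (94.4 - 0.2q) = 4, so q' = 192.
Then pb = 94.4 − 0.2·192 = 56 and ps = 36 + 0.125·192 = 60.
ΔCS = ½(2336/13 + 192)(760/13 − 56) = 77312/169; ΔPS = ½(2336/13 + 192)(60 − 760/13) = 48320/169.
Government spending = 4 × 192 = 768.
Net change = 77312/169 + 48320/169 − 768 = -320/13. The loss equals the DWL triangle ½·4·160/13.

Net change in total surplus = -320/13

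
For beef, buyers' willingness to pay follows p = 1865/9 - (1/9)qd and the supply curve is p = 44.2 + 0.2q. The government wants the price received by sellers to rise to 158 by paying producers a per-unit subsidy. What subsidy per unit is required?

At a seller price of 158, quantity supplied is -221 + 5·158 = 569.
Buyers absorb 569 only when they pay pb = 1865/9 − (1/9)·569 = 144.
s = ps − pb = 158 − 144 = 14.

Required subsidy s = 14 per unit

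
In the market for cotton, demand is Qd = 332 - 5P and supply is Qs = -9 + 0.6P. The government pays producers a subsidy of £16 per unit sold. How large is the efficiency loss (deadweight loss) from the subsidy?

Pre-subsidy: 332 - 5P = -9 + 0.6P gives P* = 1705/28, Q* = 771/28.
With the subsidy, sellers receive Ps = Pb + 16 for each unit, where Pb is the price buyers pay.
Supply in terms of Pb becomes Qs = -9 + 0.6(Pb + 16) = 0.6 + 0.6Pb. Setting this equal to demand: 332 - 5Pb = 0.6 + 0.6Pb, so Pb = 1657/28.
Sellers receive Ps = 1657/28 + 16 = 2105/28; Q' = 332 − 5·(1657/28) = 1011/28.
The subsidy expands output by 1011/28 − 771/28 = 60/7 past the efficient level; on those units the gap between marginal cost and willingness to pay runs from 0 up to 16.
DWL = ½ × 16 × 60/7 = 480/7.

Deadweight loss = 480/7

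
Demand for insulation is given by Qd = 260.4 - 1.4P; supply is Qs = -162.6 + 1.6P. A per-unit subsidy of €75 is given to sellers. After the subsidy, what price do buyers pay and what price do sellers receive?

Pre-subsidy: 260.4 - 1.4P = -162.6 + 1.6P gives P* = 141, Q* = 63.
With the subsidy, sellers receive Ps = Pb + 75 for each unit, where Pb is the price buyers pay.
Supply in terms of Pb becomes Qs = -162.6 + 1.6(Pb + 75) = -42.6 + 1.6Pb. Setting this equal to demand: 260.4 - 1.4Pb = -42.6 + 1.6Pb, so Pb = 101.
Sellers receive Ps = 101 + 75 = 176; Q' = 260.4 − 1.4·101 = 119.

Buyers pay €101; sellers receive €176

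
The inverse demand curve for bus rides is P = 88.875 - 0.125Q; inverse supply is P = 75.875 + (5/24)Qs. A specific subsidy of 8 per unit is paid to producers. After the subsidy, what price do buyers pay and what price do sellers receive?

Pre-subsidy: 88.875 - 0.125Q = 75.875 + (5/24)Q gives Q* = 39 and P* = 84.
With the subsidy, sellers receive Ps = Pb + 8 for each unit, where Pb is the price buyers pay.
On the curves, Pb = 88.875 - 0.125Q and Ps = 75.875 + (5/24)Q; the wedge Ps − Pb = 8 gives 75.875 + (5/24)Q − (88.875 - 0.125Q) = 8, so Q' = 63.
Then Pb = 88.875 − 0.125·63 = 81 and Ps = 75.875 + (5/24)·63 = 89.

Buyers pay 81; sellers receive 89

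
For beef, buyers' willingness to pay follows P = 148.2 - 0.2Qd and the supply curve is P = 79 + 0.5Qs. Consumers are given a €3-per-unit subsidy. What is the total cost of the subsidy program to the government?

Pre-subsidy: 148.2 - 0.2Q = 79 + 0.5Q gives Q* = 692/7 and P* = 899/7.
With the rebate, buyers effectively pay Pb = Ps − 3, where Ps is the price sellers receive.
On the curves, Pb = 148.2 - 0.2Q and Ps = 79 + 0.5Q; the wedge Ps − Pb = 3 gives 79 + 0.5Q − (148.2 - 0.2Q) = 3, so Q' = 722/7.
Then Pb = 148.2 − 0.2·(722/7) = 893/7 and Ps = 79 + 0.5·(722/7) = 914/7.
Government outlay = subsidy × quantity = 3 × 722/7 = 2166/7.

Government cost = 2166/7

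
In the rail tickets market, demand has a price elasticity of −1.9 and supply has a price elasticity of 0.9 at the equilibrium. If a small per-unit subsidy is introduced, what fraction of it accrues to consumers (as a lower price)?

Consumer share = 9/28

For a small subsidy around the equilibrium, the benefit split depends on the relative slopes, which at a point are proportional to the elasticities.
Buyer share = εs/(εs + |εd|) = 0.9/(0.9 + 1.9) = 9/28; seller share = |εd|/(εs + |εd|) = 19/28.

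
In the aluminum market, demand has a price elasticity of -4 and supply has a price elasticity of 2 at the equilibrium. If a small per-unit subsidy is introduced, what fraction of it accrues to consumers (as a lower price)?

Consumer share = 1/3

For a small subsidy around the equilibrium, the benefit split depends on the relative slopes, which at a point are proportional to the elasticities.
Buyer share = εs/(εs + |εd|) = 2/(2 + 4) = 1/3; seller share = |εd|/(εs + |εd|) = 2/3.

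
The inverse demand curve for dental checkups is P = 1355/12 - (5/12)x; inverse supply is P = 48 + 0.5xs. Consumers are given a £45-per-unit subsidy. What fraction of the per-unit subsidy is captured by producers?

Pre-subsidy: 1355/12 - (5/12)x = 48 + 0.5x gives x* = 779/11 and P* = 1835/22.
With the rebate, buyers effectively pay Pb = Ps − 45, where Ps is the price sellers receive.
On the curves, Pb = 1355/12 - (5/12)x and Ps = 48 + 0.5x; the wedge Ps − Pb = 45 gives 48 + 0.5x − (1355/12 - (5/12)x) = 45, so x' = 1319/11.
Then Pb = 1355/12 − (5/12)·(1319/11) = 1385/22 and Ps = 48 + 0.5·(1319/11) = 2375/22.
Buyers' price falls by P* − Pb = 1835/22 − 1385/22 = 225/11; sellers' price rises by Ps − P* = 2375/22 − 1835/22 = 270/11.
So producers capture (270/11)/45 = 6/11 of each unit of subsidy.

Producer share = 6/11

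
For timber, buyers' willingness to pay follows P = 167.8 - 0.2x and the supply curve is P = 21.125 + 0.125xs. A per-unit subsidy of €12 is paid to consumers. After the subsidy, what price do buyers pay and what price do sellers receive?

Buyers pay 912/13; sellers receive 1068/13

Pre-subsidy: 167.8 - 0.2x = 21.125 + 0.125x gives x* = 5867/13 and P* = 1008/13.
With the rebate, buyers effectively pay Pb = Ps − 12, where Ps is the price sellers receive.
On the curves, Pb = 167.8 - 0.2x and Ps = 21.125 + 0.125x; the wedge Ps − Pb = 12 gives 21.125 + 0.125x − (167.8 - 0.2x) = 12, so x' = 6347/13.
Then Pb = 167.8 − 0.2·(6347/13) = 912/13 and Ps = 21.125 + 0.125·(6347/13) = 1068/13.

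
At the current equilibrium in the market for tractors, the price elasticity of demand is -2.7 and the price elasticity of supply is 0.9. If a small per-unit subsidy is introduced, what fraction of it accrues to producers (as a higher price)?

For a small subsidy around the equilibrium, the benefit split depends on the relative slopes, which at a point are proportional to the elasticities.
Buyer share = εs/(εs + |εd|) = 0.9/(0.9 + 2.7) = 0.25; seller share = |εd|/(εs + |εd|) = 0.75.
So producers capture 0.75 of the subsidy.

Producer share = 0.75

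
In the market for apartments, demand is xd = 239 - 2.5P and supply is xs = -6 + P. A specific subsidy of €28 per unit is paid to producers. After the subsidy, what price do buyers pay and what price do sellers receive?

Pre-subsidy: 239 - 2.5P = -6 + P gives P* = 70, x* = 64.
With the subsidy, sellers receive Ps = Pb + 28 for each unit, where Pb is the price buyers pay.
Supply in terms of Pb becomes xs = -6 + 1(Pb + 28) = 22 + Pb. Setting this equal to demand: 239 - 2.5Pb = 22 + Pb, so Pb = 62.
Sellers receive Ps = 62 + 28 = 90; x' = 239 − 2.5·62 = 84.

Buyers pay €62; sellers receive €90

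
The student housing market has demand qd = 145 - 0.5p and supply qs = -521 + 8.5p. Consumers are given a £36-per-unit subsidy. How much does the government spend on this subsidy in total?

Pre-subsidy: 145 - 0.5p = -521 + 8.5p gives p* = 74, q* = 108.
With the rebate, buyers effectively pay pb = ps − 36, where ps is the price sellers receive.
Demand in terms of ps becomes qd = 145 − 0.5(ps − 36) = 163 - 0.5ps. Setting this equal to supply: 163 - 0.5ps = -521 + 8.5ps, so ps = 76.
Buyers pay pb = 76 − 36 = 40; q' = -521 + 8.5·76 = 125.
Government outlay = subsidy × quantity = 36 × 125 = 4500.

Government cost = £4500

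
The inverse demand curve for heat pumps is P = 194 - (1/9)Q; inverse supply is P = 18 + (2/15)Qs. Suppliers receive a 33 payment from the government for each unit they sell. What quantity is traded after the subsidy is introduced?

Pre-subsidy: 194 - (1/9)Q = 18 + (2/15)Q gives Q* = 720 and P* = 114.
With the subsidy, sellers receive Ps = Pb + 33 for each unit, where Pb is the price buyers pay.
On the curves, Pb = 194 - (1/9)Q and Ps = 18 + (2/15)Q; the wedge Ps − Pb = 33 gives 18 + (2/15)Q − (194 - (1/9)Q) = 33, so Q' = 855.
Then Pb = 194 − (1/9)·855 = 99 and Ps = 18 + (2/15)·855 = 132.

Q' = 855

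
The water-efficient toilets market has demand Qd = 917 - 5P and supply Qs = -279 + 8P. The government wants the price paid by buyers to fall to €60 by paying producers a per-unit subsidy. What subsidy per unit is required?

Required subsidy s = €52 per unit

At a buyer price of 60, quantity demanded is 917 − 5·60 = 617.
Sellers supply 617 only when they receive Ps with -279 + 8·Ps = 617, i.e. Ps = 112.
s = Ps − Pb = 112 − 60 = 52.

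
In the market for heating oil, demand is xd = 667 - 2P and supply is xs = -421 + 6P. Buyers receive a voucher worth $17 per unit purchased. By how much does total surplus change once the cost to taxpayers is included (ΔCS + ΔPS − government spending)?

Net change in total surplus = -$216.75

Pre-subsidy: 667 - 2P = -421 + 6P gives P* = 136, x* = 395.
With the rebate, buyers effectively pay Pb = Ps − 17, where Ps is the price sellers receive.
Demand in terms of Ps becomes xd = 667 − 2(Ps − 17) = 701 - 2Ps. Setting this equal to supply: 701 - 2Ps = -421 + 6Ps, so Ps = 140.25.
Buyers pay Pb = 140.25 − 17 = 123.25; x' = -421 + 6·140.25 = 420.5.
ΔCS = ½(395 + 420.5)(136 − 123.25) = 5198.8125; ΔPS = ½(395 + 420.5)(140.25 − 136) = 1732.9375.
Government spending = 17 × 420.5 = 7148.5.
Net change = 5198.8125 + 1732.9375 − 7148.5 = -216.75. The loss equals the DWL triangle ½·17·25.5.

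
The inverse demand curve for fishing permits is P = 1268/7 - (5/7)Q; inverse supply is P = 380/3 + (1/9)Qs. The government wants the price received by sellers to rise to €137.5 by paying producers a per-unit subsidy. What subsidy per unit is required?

Required subsidy s = €26 per unit

At a seller price of 137.5, quantity supplied is -1140 + 9·137.5 = 97.5.
Buyers absorb 97.5 only when they pay Pb = 1268/7 − (5/7)·97.5 = 111.5.
s = Ps − Pb = 137.5 − 111.5 = 26.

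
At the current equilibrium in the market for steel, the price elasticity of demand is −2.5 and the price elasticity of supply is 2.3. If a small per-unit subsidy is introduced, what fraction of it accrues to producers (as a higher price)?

For a small subsidy around the equilibrium, the benefit split depends on the relative slopes, which at a point are proportional to the elasticities.
Buyer share = εs/(εs + |εd|) = 2.3/(2.3 + 2.5) = 23/48; seller share = |εd|/(εs + |εd|) = 25/48.
So producers capture 25/48 of the subsidy.

Producer share = 25/48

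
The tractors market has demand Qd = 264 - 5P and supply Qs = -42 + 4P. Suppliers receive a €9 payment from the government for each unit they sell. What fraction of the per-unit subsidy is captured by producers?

Pre-subsidy: 264 - 5P = -42 + 4P gives P* = 34, Q* = 94.
With the subsidy, sellers receive Ps = Pb + 9 for each unit, where Pb is the price buyers pay.
Supply in terms of Pb becomes Qs = -42 + 4(Pb + 9) = -6 + 4Pb. Setting this equal to demand: 264 - 5Pb = -6 + 4Pb, so Pb = 30.
Sellers receive Ps = 30 + 9 = 39; Q' = 264 − 5·30 = 114.
Buyers' price falls by P* − Pb = 34 − 30 = 4; sellers' price rises by Ps − P* = 39 − 34 = 5.
So producers capture 5/9 = 5/9 of each unit of subsidy.

Producer share = 5/9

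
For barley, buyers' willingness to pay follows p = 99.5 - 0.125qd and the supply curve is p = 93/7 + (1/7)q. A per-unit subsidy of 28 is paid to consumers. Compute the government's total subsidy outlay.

Government cost = 11939.2

Pre-subsidy: 99.5 - 0.125q = 93/7 + (1/7)q gives q* = 4828/15 and p* = 889/15.
With the rebate, buyers effectively pay pb = ps − 28, where ps is the price sellers receive.
On the curves, pb = 99.5 - 0.125q and ps = 93/7 + (1/7)q; the wedge ps − pb = 28 gives 93/7 + (1/7)q − (99.5 - 0.125q) = 28, so q' = 426.4.
Then pb = 99.5 − 0.125·426.4 = 46.2 and ps = 93/7 + (1/7)·426.4 = 74.2.
Government outlay = subsidy × quantity = 28 × 426.4 = 11939.2.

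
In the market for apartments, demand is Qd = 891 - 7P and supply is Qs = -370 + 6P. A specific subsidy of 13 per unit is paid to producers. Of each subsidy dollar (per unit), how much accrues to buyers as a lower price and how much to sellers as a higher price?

Buyers gain 6 per unit; sellers gain 7 per unit

Pre-subsidy: 891 - 7P = -370 + 6P gives P* = 97, Q* = 212.
With the subsidy, sellers receive Ps = Pb + 13 for each unit, where Pb is the price buyers pay.
Supply in terms of Pb becomes Qs = -370 + 6(Pb + 13) = -292 + 6Pb. Setting this equal to demand: 891 - 7Pb = -292 + 6Pb, so Pb = 91.
Sellers receive Ps = 91 + 13 = 104; Q' = 891 − 7·91 = 254.
Buyers' price falls by P* − Pb = 97 − 91 = 6; sellers' price rises by Ps − P* = 104 − 97 = 7.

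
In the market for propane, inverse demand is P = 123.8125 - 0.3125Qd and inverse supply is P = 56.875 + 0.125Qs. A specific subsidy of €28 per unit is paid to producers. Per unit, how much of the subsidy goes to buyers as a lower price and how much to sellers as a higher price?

Buyers gain €20 per unit; sellers gain €8 per unit

Pre-subsidy: 123.8125 - 0.3125Q = 56.875 + 0.125Q gives Q* = 153 and P* = 76.
With the subsidy, sellers receive Ps = Pb + 28 for each unit, where Pb is the price buyers pay.
On the curves, Pb = 123.8125 - 0.3125Q and Ps = 56.875 + 0.125Q; the wedge Ps − Pb = 28 gives 56.875 + 0.125Q − (123.8125 - 0.3125Q) = 28, so Q' = 217.
Then Pb = 123.8125 − 0.3125·217 = 56 and Ps = 56.875 + 0.125·217 = 84.
Buyers' price falls by P* − Pb = 76 − 56 = 20; sellers' price rises by Ps − P* = 84 − 76 = 8.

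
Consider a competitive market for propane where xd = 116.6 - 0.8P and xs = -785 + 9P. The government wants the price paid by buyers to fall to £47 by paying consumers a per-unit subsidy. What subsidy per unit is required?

At a buyer price of 47, quantity demanded is 116.6 − 0.8·47 = 79.
Sellers supply 79 only when they receive Ps with -785 + 9·Ps = 79, i.e. Ps = 96.
s = Ps − Pb = 96 − 47 = 49.

Required subsidy s = £49 per unit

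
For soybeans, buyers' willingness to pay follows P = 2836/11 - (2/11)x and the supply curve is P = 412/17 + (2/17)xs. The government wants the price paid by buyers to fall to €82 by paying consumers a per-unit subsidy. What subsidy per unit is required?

At a buyer price of 82, quantity demanded is 1418 − 5.5·82 = 967.
Sellers supply 967 only when they receive Ps = 412/17 + (2/17)·967 = 138.
s = Ps − Pb = 138 − 82 = 56.

Required subsidy s = €56 per unit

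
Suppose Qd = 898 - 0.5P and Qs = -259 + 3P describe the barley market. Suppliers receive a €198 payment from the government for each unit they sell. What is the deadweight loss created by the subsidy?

Pre-subsidy: 898 - 0.5P = -259 + 3P gives P* = 2314/7, Q* = 5129/7.
With the subsidy, sellers receive Ps = Pb + 198 for each unit, where Pb is the price buyers pay.
Supply in terms of Pb becomes Qs = -259 + 3(Pb + 198) = 335 + 3Pb. Setting this equal to demand: 898 - 0.5Pb = 335 + 3Pb, so Pb = 1126/7.
Sellers receive Ps = 1126/7 + 198 = 2512/7; Q' = 898 − 0.5·(1126/7) = 5723/7.
The subsidy expands output by 5723/7 − 5129/7 = 594/7 past the efficient level; on those units the gap between marginal cost and willingness to pay runs from 0 up to 198.
DWL = ½ × 198 × 594/7 = 58806/7.

Deadweight loss = 58806/7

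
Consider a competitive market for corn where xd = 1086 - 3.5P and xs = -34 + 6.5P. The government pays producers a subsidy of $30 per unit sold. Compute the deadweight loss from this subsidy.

Deadweight loss = $1023.75

Pre-subsidy: 1086 - 3.5P = -34 + 6.5P gives P* = 112, x* = 694.
With the subsidy, sellers receive Ps = Pb + 30 for each unit, where Pb is the price buyers pay.
Supply in terms of Pb becomes xs = -34 + 6.5(Pb + 30) = 161 + 6.5Pb. Setting this equal to demand: 1086 - 3.5Pb = 161 + 6.5Pb, so Pb = 92.5.
Sellers receive Ps = 92.5 + 30 = 122.5; x' = 1086 − 3.5·92.5 = 762.25.
The subsidy expands output by 762.25 − 694 = 68.25 past the efficient level; on those units the gap between marginal cost and willingness to pay runs from 0 up to 30.
DWL = ½ × 30 × 68.25 = 1023.75.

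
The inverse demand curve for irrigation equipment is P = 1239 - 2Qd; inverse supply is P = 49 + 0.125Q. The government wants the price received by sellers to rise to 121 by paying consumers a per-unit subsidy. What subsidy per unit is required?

Required subsidy s = 34 per unit

At a seller price of 121, quantity supplied is -392 + 8·121 = 576.
Buyers absorb 576 only when they pay Pb = 1239 − 2·576 = 87.
s = Ps − Pb = 121 − 87 = 34.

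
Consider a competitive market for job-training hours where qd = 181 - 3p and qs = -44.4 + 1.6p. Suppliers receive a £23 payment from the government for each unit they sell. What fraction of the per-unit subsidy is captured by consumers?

Consumer share = 8/23

Pre-subsidy: 181 - 3p = -44.4 + 1.6p gives p* = 49, q* = 34.
With the subsidy, sellers receive ps = pb + 23 for each unit, where pb is the price buyers pay.
Supply in terms of pb becomes qs = -44.4 + 1.6(pb + 23) = -7.6 + 1.6pb. Setting this equal to demand: 181 - 3pb = -7.6 + 1.6pb, so pb = 41.
Sellers receive ps = 41 + 23 = 64; q' = 181 − 3·41 = 58.
Buyers' price falls by p* − pb = 49 − 41 = 8; sellers' price rises by ps − p* = 64 − 49 = 15.
So consumers capture 8/23 = 8/23 of each unit of subsidy.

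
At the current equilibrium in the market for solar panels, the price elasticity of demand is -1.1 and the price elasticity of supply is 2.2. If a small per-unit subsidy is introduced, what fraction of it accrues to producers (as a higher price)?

For a small subsidy around the equilibrium, the benefit split depends on the relative slopes, which at a point are proportional to the elasticities.
Buyer share = εs/(εs + |εd|) = 2.2/(2.2 + 1.1) = 2/3; seller share = |εd|/(εs + |εd|) = 1/3.
So producers capture 1/3 of the subsidy.

Producer share = 1/3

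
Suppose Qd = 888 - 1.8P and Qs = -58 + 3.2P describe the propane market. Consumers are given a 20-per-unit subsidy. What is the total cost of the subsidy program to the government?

Pre-subsidy: 888 - 1.8P = -58 + 3.2P gives P* = 189.2, Q* = 547.44.
With the rebate, buyers effectively pay Pb = Ps − 20, where Ps is the price sellers receive.
Demand in terms of Ps becomes Qd = 888 − 1.8(Ps − 20) = 924 - 1.8Ps. Setting this equal to supply: 924 - 1.8Ps = -58 + 3.2Ps, so Ps = 196.4.
Buyers pay Pb = 196.4 − 20 = 176.4; Q' = -58 + 3.2·196.4 = 570.48.
Government outlay = subsidy × quantity = 20 × 570.48 = 11409.6.

Government cost = 11409.6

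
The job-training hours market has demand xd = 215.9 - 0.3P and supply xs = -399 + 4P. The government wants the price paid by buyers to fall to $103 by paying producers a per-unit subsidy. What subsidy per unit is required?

Required subsidy s = $43 per unit

At a buyer price of 103, quantity demanded is 215.9 − 0.3·103 = 185.
Sellers supply 185 only when they receive Ps with -399 + 4·Ps = 185, i.e. Ps = 146.
s = Ps − Pb = 146 − 103 = 43.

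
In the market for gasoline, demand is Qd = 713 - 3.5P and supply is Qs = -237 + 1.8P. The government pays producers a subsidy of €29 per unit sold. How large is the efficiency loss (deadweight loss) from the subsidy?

Pre-subsidy: 713 - 3.5P = -237 + 1.8P gives P* = 9500/53, Q* = 4539/53.
With the subsidy, sellers receive Ps = Pb + 29 for each unit, where Pb is the price buyers pay.
Supply in terms of Pb becomes Qs = -237 + 1.8(Pb + 29) = -184.8 + 1.8Pb. Setting this equal to demand: 713 - 3.5Pb = -184.8 + 1.8Pb, so Pb = 8978/53.
Sellers receive Ps = 8978/53 + 29 = 10515/53; Q' = 713 − 3.5·(8978/53) = 6366/53.
The subsidy expands output by 6366/53 − 4539/53 = 1827/53 past the efficient level; on those units the gap between marginal cost and willingness to pay runs from 0 up to 29.
DWL = ½ × 29 × 1827/53 = 52983/106.

Deadweight loss = 52983/106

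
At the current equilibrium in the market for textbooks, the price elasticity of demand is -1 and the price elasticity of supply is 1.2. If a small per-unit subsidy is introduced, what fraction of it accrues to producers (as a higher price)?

For a small subsidy around the equilibrium, the benefit split depends on the relative slopes, which at a point are proportional to the elasticities.
Buyer share = εs/(εs + |εd|) = 1.2/(1.2 + 1) = 6/11; seller share = |εd|/(εs + |εd|) = 5/11.
So producers capture 5/11 of the subsidy.

Producer share = 5/11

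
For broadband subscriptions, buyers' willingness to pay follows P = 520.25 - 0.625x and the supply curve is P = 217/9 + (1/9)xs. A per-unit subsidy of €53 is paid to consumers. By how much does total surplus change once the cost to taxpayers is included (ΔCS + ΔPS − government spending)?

Pre-subsidy: 520.25 - 0.625x = 217/9 + (1/9)x gives x* = 674 and P* = 99.
With the rebate, buyers effectively pay Pb = Ps − 53, where Ps is the price sellers receive.
On the curves, Pb = 520.25 - 0.625x and Ps = 217/9 + (1/9)x; the wedge Ps − Pb = 53 gives 217/9 + (1/9)x − (520.25 - 0.625x) = 53, so x' = 746.
Then Pb = 520.25 − 0.625·746 = 54 and Ps = 217/9 + (1/9)·746 = 107.
ΔCS = ½(674 + 746)(99 − 54) = 31950; ΔPS = ½(674 + 746)(107 − 99) = 5680.
Government spending = 53 × 746 = 39538.
Net change = 31950 + 5680 − 39538 = -1908. The loss equals the DWL triangle ½·53·72.

Net change in total surplus = -€1908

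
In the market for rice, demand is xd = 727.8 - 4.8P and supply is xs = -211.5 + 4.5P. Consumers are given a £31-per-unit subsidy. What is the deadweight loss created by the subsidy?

Pre-subsidy: 727.8 - 4.8P = -211.5 + 4.5P gives P* = 101, x* = 243.
With the rebate, buyers effectively pay Pb = Ps − 31, where Ps is the price sellers receive.
Demand in terms of Ps becomes xd = 727.8 − 4.8(Ps − 31) = 876.6 - 4.8Ps. Setting this equal to supply: 876.6 - 4.8Ps = -211.5 + 4.5Ps, so Ps = 117.
Buyers pay Pb = 117 − 31 = 86; x' = -211.5 + 4.5·117 = 315.
The subsidy expands output by 315 − 243 = 72 past the efficient level; on those units the gap between marginal cost and willingness to pay runs from 0 up to 31.
DWL = ½ × 31 × 72 = 1116.

Deadweight loss = £1116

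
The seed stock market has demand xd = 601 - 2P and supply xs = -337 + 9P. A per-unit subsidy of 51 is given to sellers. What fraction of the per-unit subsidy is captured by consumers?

Pre-subsidy: 601 - 2P = -337 + 9P gives P* = 938/11, x* = 4735/11.
With the subsidy, sellers receive Ps = Pb + 51 for each unit, where Pb is the price buyers pay.
Supply in terms of Pb becomes xs = -337 + 9(Pb + 51) = 122 + 9Pb. Setting this equal to demand: 601 - 2Pb = 122 + 9Pb, so Pb = 479/11.
Sellers receive Ps = 479/11 + 51 = 1040/11; x' = 601 − 2·(479/11) = 5653/11.
Buyers' price falls by P* − Pb = 938/11 − 479/11 = 459/11; sellers' price rises by Ps − P* = 1040/11 − 938/11 = 102/11.
So consumers capture (459/11)/51 = 9/11 of each unit of subsidy.

Consumer share = 9/11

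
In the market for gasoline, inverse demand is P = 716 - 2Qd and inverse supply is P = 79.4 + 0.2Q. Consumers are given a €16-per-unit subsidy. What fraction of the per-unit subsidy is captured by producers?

Pre-subsidy: 716 - 2Q = 79.4 + 0.2Q gives Q* = 3183/11 and P* = 1510/11.
With the rebate, buyers effectively pay Pb = Ps − 16, where Ps is the price sellers receive.
On the curves, Pb = 716 - 2Q and Ps = 79.4 + 0.2Q; the wedge Ps − Pb = 16 gives 79.4 + 0.2Q − (716 - 2Q) = 16, so Q' = 3263/11.
Then Pb = 716 − 2·(3263/11) = 1350/11 and Ps = 79.4 + 0.2·(3263/11) = 1526/11.
Buyers' price falls by P* − Pb = 1510/11 − 1350/11 = 160/11; sellers' price rises by Ps − P* = 1526/11 − 1510/11 = 16/11.
So producers capture (16/11)/16 = 1/11 of each unit of subsidy.

Producer share = 1/11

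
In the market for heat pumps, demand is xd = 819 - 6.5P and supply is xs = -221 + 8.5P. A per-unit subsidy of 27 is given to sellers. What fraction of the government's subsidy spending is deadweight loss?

DWL / government spending = 27/254

Pre-subsidy: 819 - 6.5P = -221 + 8.5P gives P* = 208/3, x* = 1105/3.
With the subsidy, sellers receive Ps = Pb + 27 for each unit, where Pb is the price buyers pay.
Supply in terms of Pb becomes xs = -221 + 8.5(Pb + 27) = 8.5 + 8.5Pb. Setting this equal to demand: 819 - 6.5Pb = 8.5 + 8.5Pb, so Pb = 1621/30.
Sellers receive Ps = 1621/30 + 27 = 2431/30; x' = 819 − 6.5·(1621/30) = 28067/60.
ΔCS = ½(1105/3 + 28067/60)(208/3 − 1621/30) = 6396.2925; ΔPS = ½(1105/3 + 28067/60)(2431/30 − 208/3) = 4891.2825.
Government spending = 27 × 28067/60 = 12630.15.
DWL = ½ × 27 × (28067/60 − 1105/3) = 1342.575; fraction = 1342.575 / 12630.15 = 27/254.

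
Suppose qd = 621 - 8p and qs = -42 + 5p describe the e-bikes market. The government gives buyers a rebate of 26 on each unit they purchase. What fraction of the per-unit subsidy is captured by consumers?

Pre-subsidy: 621 - 8p = -42 + 5p gives p* = 51, q* = 213.
With the rebate, buyers effectively pay pb = ps − 26, where ps is the price sellers receive.
Demand in terms of ps becomes qd = 621 − 8(ps − 26) = 829 - 8ps. Setting this equal to supply: 829 - 8ps = -42 + 5ps, so ps = 67.
Buyers pay pb = 67 − 26 = 41; q' = -42 + 5·67 = 293.
Buyers' price falls by p* − pb = 51 − 41 = 10; sellers' price rises by ps − p* = 67 − 51 = 16.
So consumers capture 10/26 = 5/13 of each unit of subsidy.

Consumer share = 5/13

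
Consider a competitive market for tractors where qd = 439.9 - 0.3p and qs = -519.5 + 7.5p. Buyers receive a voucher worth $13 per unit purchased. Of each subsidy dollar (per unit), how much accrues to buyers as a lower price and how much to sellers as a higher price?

Pre-subsidy: 439.9 - 0.3p = -519.5 + 7.5p gives p* = 123, q* = 403.
With the rebate, buyers effectively pay pb = ps − 13, where ps is the price sellers receive.
Demand in terms of ps becomes qd = 439.9 − 0.3(ps − 13) = 443.8 - 0.3ps. Setting this equal to supply: 443.8 - 0.3ps = -519.5 + 7.5ps, so ps = 123.5.
Buyers pay pb = 123.5 − 13 = 110.5; q' = -519.5 + 7.5·123.5 = 406.75.
Buyers' price falls by p* − pb = 123 − 110.5 = 12.5; sellers' price rises by ps − p* = 123.5 − 123 = 0.5.

Buyers gain $12.5 per unit; sellers gain $0.5 per unit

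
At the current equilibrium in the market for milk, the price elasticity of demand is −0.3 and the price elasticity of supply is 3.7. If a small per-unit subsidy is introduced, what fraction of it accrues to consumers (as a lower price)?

Consumer share = 0.925

For a small subsidy around the equilibrium, the benefit split depends on the relative slopes, which at a point are proportional to the elasticities.
Buyer share = εs/(εs + |εd|) = 3.7/(3.7 + 0.3) = 0.925; seller share = |εd|/(εs + |εd|) = 0.075.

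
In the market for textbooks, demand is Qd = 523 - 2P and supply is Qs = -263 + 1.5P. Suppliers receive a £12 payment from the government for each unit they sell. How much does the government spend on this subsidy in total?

Pre-subsidy: 523 - 2P = -263 + 1.5P gives P* = 1572/7, Q* = 517/7.
With the subsidy, sellers receive Ps = Pb + 12 for each unit, where Pb is the price buyers pay.
Supply in terms of Pb becomes Qs = -263 + 1.5(Pb + 12) = -245 + 1.5Pb. Setting this equal to demand: 523 - 2Pb = -245 + 1.5Pb, so Pb = 1536/7.
Sellers receive Ps = 1536/7 + 12 = 1620/7; Q' = 523 − 2·(1536/7) = 589/7.
Government outlay = subsidy × quantity = 12 × 589/7 = 7068/7.

Government cost = 7068/7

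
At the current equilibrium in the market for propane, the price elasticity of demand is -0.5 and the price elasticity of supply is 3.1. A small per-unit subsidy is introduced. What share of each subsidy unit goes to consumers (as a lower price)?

For a small subsidy around the equilibrium, the benefit split depends on the relative slopes, which at a point are proportional to the elasticities.
Buyer share = εs/(εs + |εd|) = 3.1/(3.1 + 0.5) = 31/36; seller share = |εd|/(εs + |εd|) = 5/36.

Consumer share = 31/36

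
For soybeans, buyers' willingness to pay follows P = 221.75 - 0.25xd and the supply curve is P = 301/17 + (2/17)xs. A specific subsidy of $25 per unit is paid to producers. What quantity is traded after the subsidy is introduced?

x' = 623

Pre-subsidy: 221.75 - 0.25x = 301/17 + (2/17)x gives x* = 555 and P* = 83.
With the subsidy, sellers receive Ps = Pb + 25 for each unit, where Pb is the price buyers pay.
On the curves, Pb = 221.75 - 0.25x and Ps = 301/17 + (2/17)x; the wedge Ps − Pb = 25 gives 301/17 + (2/17)x − (221.75 - 0.25x) = 25, so x' = 623.
Then Pb = 221.75 − 0.25·623 = 66 and Ps = 301/17 + (2/17)·623 = 91.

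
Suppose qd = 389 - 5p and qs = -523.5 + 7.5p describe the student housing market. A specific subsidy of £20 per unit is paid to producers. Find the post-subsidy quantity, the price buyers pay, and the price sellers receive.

q' = 84; buyers pay £61; sellers receive £81

Pre-subsidy: 389 - 5p = -523.5 + 7.5p gives p* = 73, q* = 24.
With the subsidy, sellers receive ps = pb + 20 for each unit, where pb is the price buyers pay.
Supply in terms of pb becomes qs = -523.5 + 7.5(pb + 20) = -373.5 + 7.5pb. Setting this equal to demand: 389 - 5pb = -373.5 + 7.5pb, so pb = 61.
Sellers receive ps = 61 + 20 = 81; q' = 389 − 5·61 = 84.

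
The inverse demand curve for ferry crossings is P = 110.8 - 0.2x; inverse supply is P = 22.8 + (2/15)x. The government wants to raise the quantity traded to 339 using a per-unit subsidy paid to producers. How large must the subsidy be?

At x = 339, from the demand curve buyers pay Pb = 110.8 − 0.2·339 = 43; from the supply curve sellers need Ps = 22.8 + (2/15)·339 = 68.
The subsidy must fill the gap: s = Ps − Pb = 68 − 43 = 25.

Required subsidy s = 25 per unit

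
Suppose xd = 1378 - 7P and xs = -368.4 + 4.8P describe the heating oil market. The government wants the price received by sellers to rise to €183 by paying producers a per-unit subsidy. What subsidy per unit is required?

At a seller price of 183, quantity supplied is -368.4 + 4.8·183 = 510.
Buyers absorb 510 only when they pay Pb with 1378 − 7·Pb = 510, i.e. Pb = 124.
s = Ps − Pb = 183 − 124 = 59.

Required subsidy s = €59 per unit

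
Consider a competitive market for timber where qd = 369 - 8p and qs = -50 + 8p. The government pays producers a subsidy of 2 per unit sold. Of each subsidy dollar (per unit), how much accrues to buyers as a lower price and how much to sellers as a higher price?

Pre-subsidy: 369 - 8p = -50 + 8p gives p* = 26.1875, q* = 159.5.
With the subsidy, sellers receive ps = pb + 2 for each unit, where pb is the price buyers pay.
Supply in terms of pb becomes qs = -50 + 8(pb + 2) = -34 + 8pb. Setting this equal to demand: 369 - 8pb = -34 + 8pb, so pb = 25.1875.
Sellers receive ps = 25.1875 + 2 = 27.1875; q' = 369 − 8·25.1875 = 167.5.
Buyers' price falls by p* − pb = 26.1875 − 25.1875 = 1; sellers' price rises by ps − p* = 27.1875 − 26.1875 = 1.

Buyers gain 1 per unit; sellers gain 1 per unit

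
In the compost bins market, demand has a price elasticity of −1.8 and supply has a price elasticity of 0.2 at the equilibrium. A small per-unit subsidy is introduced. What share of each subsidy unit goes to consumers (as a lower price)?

For a small subsidy around the equilibrium, the benefit split depends on the relative slopes, which at a point are proportional to the elasticities.
Buyer share = εs/(εs + |εd|) = 0.2/(0.2 + 1.8) = 0.1; seller share = |εd|/(εs + |εd|) = 0.9.

Consumer share = 0.1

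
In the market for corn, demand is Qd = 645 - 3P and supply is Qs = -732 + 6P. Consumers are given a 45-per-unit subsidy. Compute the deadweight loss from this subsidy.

Pre-subsidy: 645 - 3P = -732 + 6P gives P* = 153, Q* = 186.
With the rebate, buyers effectively pay Pb = Ps − 45, where Ps is the price sellers receive.
Demand in terms of Ps becomes Qd = 645 − 3(Ps − 45) = 780 - 3Ps. Setting this equal to supply: 780 - 3Ps = -732 + 6Ps, so Ps = 168.
Buyers pay Pb = 168 − 45 = 123; Q' = -732 + 6·168 = 276.
The subsidy expands output by 276 − 186 = 90 past the efficient level; on those units the gap between marginal cost and willingness to pay runs from 0 up to 45.
DWL = ½ × 45 × 90 = 2025.

Deadweight loss = 2025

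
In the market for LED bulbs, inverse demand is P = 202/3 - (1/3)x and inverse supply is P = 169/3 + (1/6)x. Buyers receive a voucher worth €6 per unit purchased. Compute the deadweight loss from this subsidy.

Pre-subsidy: 202/3 - (1/3)x = 169/3 + (1/6)x gives x* = 22 and P* = 60.
With the rebate, buyers effectively pay Pb = Ps − 6, where Ps is the price sellers receive.
On the curves, Pb = 202/3 - (1/3)x and Ps = 169/3 + (1/6)x; the wedge Ps − Pb = 6 gives 169/3 + (1/6)x − (202/3 - (1/3)x) = 6, so x' = 34.
Then Pb = 202/3 − (1/3)·34 = 56 and Ps = 169/3 + (1/6)·34 = 62.
The subsidy expands output by 34 − 22 = 12 past the efficient level; on those units the gap between marginal cost and willingness to pay runs from 0 up to 6.
DWL = ½ × 6 × 12 = 36.

Deadweight loss = €36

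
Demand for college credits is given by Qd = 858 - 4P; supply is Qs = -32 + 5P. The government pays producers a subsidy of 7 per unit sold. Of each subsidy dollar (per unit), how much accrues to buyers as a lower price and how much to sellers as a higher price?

Pre-subsidy: 858 - 4P = -32 + 5P gives P* = 890/9, Q* = 4162/9.
With the subsidy, sellers receive Ps = Pb + 7 for each unit, where Pb is the price buyers pay.
Supply in terms of Pb becomes Qs = -32 + 5(Pb + 7) = 3 + 5Pb. Setting this equal to demand: 858 - 4Pb = 3 + 5Pb, so Pb = 95.
Sellers receive Ps = 95 + 7 = 102; Q' = 858 − 4·95 = 478.
Buyers' price falls by P* − Pb = 890/9 − 95 = 35/9; sellers' price rises by Ps − P* = 102 − 890/9 = 28/9.

Buyers gain 35/9 per unit; sellers gain 28/9 per unit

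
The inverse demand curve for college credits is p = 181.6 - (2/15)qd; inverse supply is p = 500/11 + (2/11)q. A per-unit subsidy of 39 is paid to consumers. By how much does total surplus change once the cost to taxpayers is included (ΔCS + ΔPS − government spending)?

Pre-subsidy: 181.6 - (2/15)q = 500/11 + (2/11)q gives q* = 432 and p* = 124.
With the rebate, buyers effectively pay pb = ps − 39, where ps is the price sellers receive.
On the curves, pb = 181.6 - (2/15)q and ps = 500/11 + (2/11)q; the wedge ps − pb = 39 gives 500/11 + (2/11)q − (181.6 - (2/15)q) = 39, so q' = 555.75.
Then pb = 181.6 − (2/15)·555.75 = 107.5 and ps = 500/11 + (2/11)·555.75 = 146.5.
ΔCS = ½(432 + 555.75)(124 − 107.5) = 8148.9375; ΔPS = ½(432 + 555.75)(146.5 − 124) = 11112.1875.
Government spending = 39 × 555.75 = 21674.25.
Net change = 8148.9375 + 11112.1875 − 21674.25 = -2413.125. The loss equals the DWL triangle ½·39·123.75.

Net change in total surplus = -2413.125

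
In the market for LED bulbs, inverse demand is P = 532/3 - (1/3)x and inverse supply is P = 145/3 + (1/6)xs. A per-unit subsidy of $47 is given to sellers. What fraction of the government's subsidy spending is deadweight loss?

Pre-subsidy: 532/3 - (1/3)x = 145/3 + (1/6)x gives x* = 258 and P* = 274/3.
With the subsidy, sellers receive Ps = Pb + 47 for each unit, where Pb is the price buyers pay.
On the curves, Pb = 532/3 - (1/3)x and Ps = 145/3 + (1/6)x; the wedge Ps − Pb = 47 gives 145/3 + (1/6)x − (532/3 - (1/3)x) = 47, so x' = 352.
Then Pb = 532/3 − (1/3)·352 = 60 and Ps = 145/3 + (1/6)·352 = 107.
ΔCS = ½(258 + 352)(274/3 − 60) = 28670/3; ΔPS = ½(258 + 352)(107 − 274/3) = 14335/3.
Government spending = 47 × 352 = 16544.
DWL = ½ × 47 × (352 − 258) = 2209; fraction = 2209 / 16544 = 47/352.

DWL / government spending = 47/352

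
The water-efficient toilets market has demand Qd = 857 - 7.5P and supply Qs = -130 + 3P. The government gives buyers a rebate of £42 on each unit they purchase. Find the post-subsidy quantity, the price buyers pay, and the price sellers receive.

Pre-subsidy: 857 - 7.5P = -130 + 3P gives P* = 94, Q* = 152.
With the rebate, buyers effectively pay Pb = Ps − 42, where Ps is the price sellers receive.
Demand in terms of Ps becomes Qd = 857 − 7.5(Ps − 42) = 1172 - 7.5Ps. Setting this equal to supply: 1172 - 7.5Ps = -130 + 3Ps, so Ps = 124.
Buyers pay Pb = 124 − 42 = 82; Q' = -130 + 3·124 = 242.

Q' = 242; buyers pay £82; sellers receive £124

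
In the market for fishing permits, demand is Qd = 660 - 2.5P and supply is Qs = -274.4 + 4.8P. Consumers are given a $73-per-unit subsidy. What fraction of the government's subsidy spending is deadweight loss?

DWL / government spending = 3/23

Pre-subsidy: 660 - 2.5P = -274.4 + 4.8P gives P* = 128, Q* = 340.
With the rebate, buyers effectively pay Pb = Ps − 73, where Ps is the price sellers receive.
Demand in terms of Ps becomes Qd = 660 − 2.5(Ps − 73) = 842.5 - 2.5Ps. Setting this equal to supply: 842.5 - 2.5Ps = -274.4 + 4.8Ps, so Ps = 153.
Buyers pay Pb = 153 − 73 = 80; Q' = -274.4 + 4.8·153 = 460.
ΔCS = ½(340 + 460)(128 − 80) = 19200; ΔPS = ½(340 + 460)(153 − 128) = 10000.
Government spending = 73 × 460 = 33580.
DWL = ½ × 73 × (460 − 340) = 4380; fraction = 4380 / 33580 = 3/23.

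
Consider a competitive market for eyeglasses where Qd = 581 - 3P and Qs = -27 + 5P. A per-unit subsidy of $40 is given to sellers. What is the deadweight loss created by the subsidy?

Pre-subsidy: 581 - 3P = -27 + 5P gives P* = 76, Q* = 353.
With the subsidy, sellers receive Ps = Pb + 40 for each unit, where Pb is the price buyers pay.
Supply in terms of Pb becomes Qs = -27 + 5(Pb + 40) = 173 + 5Pb. Setting this equal to demand: 581 - 3Pb = 173 + 5Pb, so Pb = 51.
Sellers receive Ps = 51 + 40 = 91; Q' = 581 − 3·51 = 428.
The subsidy expands output by 428 − 353 = 75 past the efficient level; on those units the gap between marginal cost and willingness to pay runs from 0 up to 40.
DWL = ½ × 40 × 75 = 1500.

Deadweight loss = $1500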